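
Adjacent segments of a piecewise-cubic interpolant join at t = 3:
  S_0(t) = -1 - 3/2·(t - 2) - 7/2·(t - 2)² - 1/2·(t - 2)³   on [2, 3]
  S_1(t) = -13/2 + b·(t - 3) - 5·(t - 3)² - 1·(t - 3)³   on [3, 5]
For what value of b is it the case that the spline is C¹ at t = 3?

S_0'(t) = -3/2 - 7·(t - 2) - 3/2·(t - 2)², so S_0'(3) = -10. On the right, S_1'(3) = b, so b = -10.

-10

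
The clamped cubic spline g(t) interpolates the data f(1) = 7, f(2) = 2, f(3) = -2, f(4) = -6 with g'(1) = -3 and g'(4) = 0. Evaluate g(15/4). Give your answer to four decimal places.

-5.6000

With σ_i denoting the second derivative at x_i, h_i = 1, 1, 1, and Δ_i = (y_(i+1) − y_i)/h_i = -5, -4, -4:
  1·σ_0 + 4·σ_1 + 1·σ_2 = 6(Δ_1 - Δ_0) = 6
  1·σ_1 + 4·σ_2 + 1·σ_3 = 6(Δ_2 - Δ_1) = 0
Clamped end conditions give two more equations: 2h_0·σ_0 + h_0·σ_1 = 6(Δ_0 - g'(1)) = -12 and h_2·σ_2 + 2h_2·σ_3 = 6(g'(4) - Δ_2) = 24.
Hence σ_0 = -42/5, σ_1 = 24/5, σ_2 = -24/5, σ_3 = 72/5.
On [3, 4], g(t) = -2 - 24/5·(t - 3) - 12/5·(t - 3)² + 16/5·(t - 3)³.
With (t - 3) = 3/4: g(15/4) = -28/5.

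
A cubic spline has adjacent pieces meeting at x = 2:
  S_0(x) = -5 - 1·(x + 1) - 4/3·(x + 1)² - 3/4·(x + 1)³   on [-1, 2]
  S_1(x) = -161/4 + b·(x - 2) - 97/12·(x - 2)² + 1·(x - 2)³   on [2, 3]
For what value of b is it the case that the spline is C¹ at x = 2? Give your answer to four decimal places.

-29.2500

S_0'(x) = -1 - 8/3·(x + 1) - 9/4·(x + 1)², so S_0'(2) = -117/4. On the right, S_1'(2) = b, so b = -117/4.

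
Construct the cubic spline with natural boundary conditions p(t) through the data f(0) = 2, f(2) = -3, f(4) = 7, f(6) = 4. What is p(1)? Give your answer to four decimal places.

With M_i denoting the second derivative at x_i, h_i = 2, 2, 2, and Δ_i = (y_(i+1) − y_i)/h_i = -5/2, 5, -3/2:
  2·M_0 + 8·M_1 + 2·M_2 = 6(Δ_1 - Δ_0) = 45
  2·M_1 + 8·M_2 + 2·M_3 = 6(Δ_2 - Δ_1) = -39
Natural end conditions: M_0 = M_3 = 0.
Solving: M_0 = 0, M_1 = 73/10, M_2 = -67/10, M_3 = 0.
On [0, 2], p(t) = 2 - 74/15·t + 0·t² + 73/120·t³.
With t = 1: p(1) = -93/40.

-2.3250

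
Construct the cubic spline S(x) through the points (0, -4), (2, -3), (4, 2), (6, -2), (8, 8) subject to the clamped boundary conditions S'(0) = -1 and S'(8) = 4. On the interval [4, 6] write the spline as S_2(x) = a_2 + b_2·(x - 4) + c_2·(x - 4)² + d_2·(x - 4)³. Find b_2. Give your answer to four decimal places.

-0.6429

Write M_i for S''(x_i). With h_i = 2, 2, 2, 2 and divided differences Δ_i = 1/2, 5/2, -2, 5, the continuity of S' gives the tridiagonal system
  2·M_0 + 8·M_1 + 2·M_2 = 6(Δ_1 - Δ_0) = 12
  2·M_1 + 8·M_2 + 2·M_3 = 6(Δ_2 - Δ_1) = -27
  2·M_2 + 8·M_3 + 2·M_4 = 6(Δ_3 - Δ_2) = 42
Clamped end conditions give two more equations: 2h_0·M_0 + h_0·M_1 = 6(Δ_0 - S'(0)) = 9 and h_3·M_3 + 2h_3·M_4 = 6(S'(8) - Δ_3) = -6.
Solving: M_0 = 47/56, M_1 = 79/28, M_2 = -49/8, M_3 = 229/28, M_4 = -313/56.
On [4, 6], with S_2(x) = a_2 + b_2·(x - 4) + c_2·(x - 4)² + d_2·(x - 4)³: c_2 = M_2/2 = -49/16, d_2 = (M_3 - M_2)/(6h_2) = 267/224, b_2 = Δ_2 - h_2(2M_2 + M_3)/6 = -9/14.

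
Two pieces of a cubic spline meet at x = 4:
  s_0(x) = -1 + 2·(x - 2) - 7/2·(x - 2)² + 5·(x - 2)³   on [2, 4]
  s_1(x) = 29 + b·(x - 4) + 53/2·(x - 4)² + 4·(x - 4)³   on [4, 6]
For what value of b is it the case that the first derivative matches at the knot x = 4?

48

s_0'(x) = 2 - 7·(x - 2) + 15·(x - 2)², so s_0'(4) = 48. On the right, s_1'(4) = b, so b = 48.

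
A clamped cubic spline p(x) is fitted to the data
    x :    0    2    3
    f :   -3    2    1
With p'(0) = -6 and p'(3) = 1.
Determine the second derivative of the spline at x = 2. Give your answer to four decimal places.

Let m_i = p''(x_i). Step sizes h_i = 2, 1; slopes of the chords Δ_i = (y_(i+1) - y_i)/h_i = 5/2, -1.
  2·m_0 + 6·m_1 + 1·m_2 = 6(Δ_1 - Δ_0) = -21
Clamped end conditions give two more equations: 2h_0·m_0 + h_0·m_1 = 6(Δ_0 - p'(0)) = 51 and h_1·m_1 + 2h_1·m_2 = 6(p'(3) - Δ_1) = 12.
Solving the tridiagonal system: m_0 = 223/12, m_1 = -35/3, m_2 = 71/6.

-11.6667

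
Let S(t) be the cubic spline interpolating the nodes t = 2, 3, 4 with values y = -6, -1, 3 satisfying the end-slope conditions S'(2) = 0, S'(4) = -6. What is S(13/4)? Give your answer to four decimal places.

Write M_i for S''(x_i). With h_i = 1, 1 and divided differences Δ_i = 5, 4, the continuity of S' gives the tridiagonal system
  1·M_0 + 4·M_1 + 1·M_2 = 6(Δ_1 - Δ_0) = -6
Clamped end conditions give two more equations: 2h_0·M_0 + h_0·M_1 = 6(Δ_0 - S'(2)) = 30 and h_1·M_1 + 2h_1·M_2 = 6(S'(4) - Δ_1) = -60.
Solving: M_0 = 27/2, M_1 = 3, M_2 = -63/2.
On [3, 4], S(t) = -1 + 33/4·(t - 3) + 3/2·(t - 3)² - 23/4·(t - 3)³.
With (t - 3) = 1/4: S(13/4) = 273/256.

1.0664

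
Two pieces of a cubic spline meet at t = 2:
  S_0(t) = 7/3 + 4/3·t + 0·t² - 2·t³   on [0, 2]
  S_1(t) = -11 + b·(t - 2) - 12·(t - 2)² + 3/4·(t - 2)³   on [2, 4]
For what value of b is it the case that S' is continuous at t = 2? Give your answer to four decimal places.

-22.6667

S_0'(t) = 4/3 + 0·t - 6·t², so S_0'(2) = -68/3. On the right, S_1'(2) = b, so b = -68/3.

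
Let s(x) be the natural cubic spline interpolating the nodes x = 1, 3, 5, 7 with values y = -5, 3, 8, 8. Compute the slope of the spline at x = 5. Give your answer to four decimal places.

With M_i denoting the second derivative at x_i, h_i = 2, 2, 2, and Δ_i = (y_(i+1) − y_i)/h_i = 4, 5/2, 0:
  2·M_0 + 8·M_1 + 2·M_2 = 6(Δ_1 - Δ_0) = -9
  2·M_1 + 8·M_2 + 2·M_3 = 6(Δ_2 - Δ_1) = -15
Natural end conditions: M_0 = M_3 = 0.
Solving: M_0 = 0, M_1 = -7/10, M_2 = -17/10, M_3 = 0.
On [5, 7], s'(x) = b_2 + 2c_2·(x - 5) + 3d_2·(x - 5)² with b_2 = Δ_2 - h_2(2M_2 + M_3)/6 = 17/15, c_2 = M_2/2 = -17/20, d_2 = (M_3 - M_2)/(6h_2) = 17/120. So s'(5) = 17/15.

1.1333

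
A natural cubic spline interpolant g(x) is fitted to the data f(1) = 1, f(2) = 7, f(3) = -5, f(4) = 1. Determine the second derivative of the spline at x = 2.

Let σ_i = g''(x_i). Step sizes h_i = 1, 1, 1; slopes of the chords Δ_i = (y_(i+1) - y_i)/h_i = 6, -12, 6.
  1·σ_0 + 4·σ_1 + 1·σ_2 = 6(Δ_1 - Δ_0) = -108
  1·σ_1 + 4·σ_2 + 1·σ_3 = 6(Δ_2 - Δ_1) = 108
Natural end conditions: σ_0 = σ_3 = 0.
Hence σ_0 = 0, σ_1 = -36, σ_2 = 36, σ_3 = 0.

-36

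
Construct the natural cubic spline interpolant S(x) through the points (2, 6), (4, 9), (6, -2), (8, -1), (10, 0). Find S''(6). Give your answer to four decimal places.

Let M_i = S''(x_i). Step sizes h_i = 2, 2, 2, 2; slopes of the chords Δ_i = (y_(i+1) - y_i)/h_i = 3/2, -11/2, 1/2, 1/2.
  2·M_0 + 8·M_1 + 2·M_2 = 6(Δ_1 - Δ_0) = -42
  2·M_1 + 8·M_2 + 2·M_3 = 6(Δ_2 - Δ_1) = 36
  2·M_2 + 8·M_3 + 2·M_4 = 6(Δ_3 - Δ_2) = 0
Natural end conditions: M_0 = M_4 = 0.
Hence M_0 = 0, M_1 = -387/56, M_2 = 93/14, M_3 = -93/56, M_4 = 0.

6.6429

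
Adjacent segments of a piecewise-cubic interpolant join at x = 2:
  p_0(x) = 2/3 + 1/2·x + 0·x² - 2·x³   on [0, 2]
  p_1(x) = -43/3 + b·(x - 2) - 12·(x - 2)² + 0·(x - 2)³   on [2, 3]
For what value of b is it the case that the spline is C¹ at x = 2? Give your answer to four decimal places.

p_0'(x) = 1/2 + 0·x - 6·x², so p_0'(2) = -47/2. On the right, p_1'(2) = b, so b = -47/2.

-23.5000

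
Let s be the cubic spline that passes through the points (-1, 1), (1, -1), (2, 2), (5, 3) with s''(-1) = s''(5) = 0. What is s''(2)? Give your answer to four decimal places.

With M_i denoting the second derivative at x_i, h_i = 2, 1, 3, and Δ_i = (y_(i+1) − y_i)/h_i = -1, 3, 1/3:
  2·M_0 + 6·M_1 + 1·M_2 = 6(Δ_1 - Δ_0) = 24
  1·M_1 + 8·M_2 + 3·M_3 = 6(Δ_2 - Δ_1) = -16
Natural end conditions: M_0 = M_3 = 0.
Solving: M_0 = 0, M_1 = 208/47, M_2 = -120/47, M_3 = 0.

-2.5532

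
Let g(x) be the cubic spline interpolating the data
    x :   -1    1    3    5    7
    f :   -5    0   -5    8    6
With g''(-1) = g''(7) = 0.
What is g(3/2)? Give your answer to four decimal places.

Put M_i = g'' at the i-th knot. Here h = (2, 2, 2, 2) and Δ = (5/2, -5/2, 13/2, -1), so the interior equations h_(i-1)·M_(i-1) + 2(h_(i-1)+h_i)·M_i + h_i·M_(i+1) = 6(Δ_i − Δ_(i-1)) read
  2·M_0 + 8·M_1 + 2·M_2 = 6(Δ_1 - Δ_0) = -30
  2·M_1 + 8·M_2 + 2·M_3 = 6(Δ_2 - Δ_1) = 54
  2·M_2 + 8·M_3 + 2·M_4 = 6(Δ_3 - Δ_2) = -45
Natural end conditions: M_0 = M_4 = 0.
Solving the tridiagonal system: M_0 = 0, M_1 = -711/112, M_2 = 291/28, M_3 = -921/112, M_4 = 0.
On [1, 3], g(x) = 0 - 97/56·(x - 1) - 711/224·(x - 1)² + 625/448·(x - 1)³.
With (x - 1) = 1/2: g(3/2) = -5323/3584.

-1.4852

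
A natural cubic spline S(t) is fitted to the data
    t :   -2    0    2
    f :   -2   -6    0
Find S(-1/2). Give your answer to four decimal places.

Put M_i = S'' at the i-th knot. Here h = (2, 2) and Δ = (-2, 3), so the interior equations h_(i-1)·M_(i-1) + 2(h_(i-1)+h_i)·M_i + h_i·M_(i+1) = 6(Δ_i − Δ_(i-1)) read
  2·M_0 + 8·M_1 + 2·M_2 = 6(Δ_1 - Δ_0) = 30
Natural end conditions: M_0 = M_2 = 0.
Solving the tridiagonal system: M_0 = 0, M_1 = 15/4, M_2 = 0.
On [-2, 0], S(t) = -2 - 13/4·(t + 2) + 0·(t + 2)² + 5/16·(t + 2)³.
With (t + 2) = 3/2: S(-1/2) = -745/128.

-5.8203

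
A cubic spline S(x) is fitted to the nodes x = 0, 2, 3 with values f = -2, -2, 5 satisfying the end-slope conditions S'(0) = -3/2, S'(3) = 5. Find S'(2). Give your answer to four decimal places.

Put M_i = S'' at the i-th knot. Here h = (2, 1) and Δ = (0, 7), so the interior equations h_(i-1)·M_(i-1) + 2(h_(i-1)+h_i)·M_i + h_i·M_(i+1) = 6(Δ_i − Δ_(i-1)) read
  2·M_0 + 6·M_1 + 1·M_2 = 6(Δ_1 - Δ_0) = 42
Clamped end conditions give two more equations: 2h_0·M_0 + h_0·M_1 = 6(Δ_0 - S'(0)) = 9 and h_1·M_1 + 2h_1·M_2 = 6(S'(3) - Δ_1) = -12.
Solving: M_0 = -31/12, M_1 = 29/3, M_2 = -65/6.
On [2, 3], S'(x) = b_1 + 2c_1·(x - 2) + 3d_1·(x - 2)² with b_1 = Δ_1 - h_1(2M_1 + M_2)/6 = 67/12, c_1 = M_1/2 = 29/6, d_1 = (M_2 - M_1)/(6h_1) = -41/12. So S'(2) = 67/12.

5.5833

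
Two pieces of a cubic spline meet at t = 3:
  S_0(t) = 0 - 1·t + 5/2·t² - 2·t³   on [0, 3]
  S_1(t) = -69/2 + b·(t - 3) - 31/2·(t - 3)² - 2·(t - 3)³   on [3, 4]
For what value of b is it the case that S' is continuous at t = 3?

S_0'(t) = -1 + 5·t - 6·t², so S_0'(3) = -40. On the right, S_1'(3) = b, so b = -40.

-40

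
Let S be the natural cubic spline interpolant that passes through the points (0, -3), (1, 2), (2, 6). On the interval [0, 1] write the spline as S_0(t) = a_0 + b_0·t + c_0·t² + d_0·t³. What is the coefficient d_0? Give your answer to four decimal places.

Write σ_i for S''(x_i). With h_i = 1, 1 and divided differences Δ_i = 5, 4, the continuity of S' gives the tridiagonal system
  1·σ_0 + 4·σ_1 + 1·σ_2 = 6(Δ_1 - Δ_0) = -6
Natural end conditions: σ_0 = σ_2 = 0.
Solving the tridiagonal system: σ_0 = 0, σ_1 = -3/2, σ_2 = 0.
On [0, 1], with S_0(t) = a_0 + b_0·t + c_0·t² + d_0·t³: c_0 = σ_0/2 = 0, d_0 = (σ_1 - σ_0)/(6h_0) = -1/4, b_0 = Δ_0 - h_0(2σ_0 + σ_1)/6 = 21/4.

-0.2500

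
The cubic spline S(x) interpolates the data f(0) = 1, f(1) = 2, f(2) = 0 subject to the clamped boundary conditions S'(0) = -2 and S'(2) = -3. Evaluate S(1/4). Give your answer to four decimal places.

0.8516

Put m_i = S'' at the i-th knot. Here h = (1, 1) and Δ = (1, -2), so the interior equations h_(i-1)·m_(i-1) + 2(h_(i-1)+h_i)·m_i + h_i·m_(i+1) = 6(Δ_i − Δ_(i-1)) read
  1·m_0 + 4·m_1 + 1·m_2 = 6(Δ_1 - Δ_0) = -18
Clamped end conditions give two more equations: 2h_0·m_0 + h_0·m_1 = 6(Δ_0 - S'(0)) = 18 and h_1·m_1 + 2h_1·m_2 = 6(S'(2) - Δ_1) = -6.
Hence m_0 = 13, m_1 = -8, m_2 = 1.
On [0, 1], S(x) = 1 - 2·x + 13/2·x² - 7/2·x³.
With x = 1/4: S(1/4) = 109/128.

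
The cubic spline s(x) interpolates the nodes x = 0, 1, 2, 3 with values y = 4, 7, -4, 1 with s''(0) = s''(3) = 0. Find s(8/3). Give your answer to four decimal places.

Write M_i for s''(x_i). With h_i = 1, 1, 1 and divided differences Δ_i = 3, -11, 5, the continuity of s' gives the tridiagonal system
  1·M_0 + 4·M_1 + 1·M_2 = 6(Δ_1 - Δ_0) = -84
  1·M_1 + 4·M_2 + 1·M_3 = 6(Δ_2 - Δ_1) = 96
Natural end conditions: M_0 = M_3 = 0.
Solving the tridiagonal system: M_0 = 0, M_1 = -144/5, M_2 = 156/5, M_3 = 0.
On [2, 3], s(x) = -4 - 27/5·(x - 2) + 78/5·(x - 2)² - 26/5·(x - 2)³.
With (x - 2) = 2/3: s(8/3) = -298/135.

-2.2074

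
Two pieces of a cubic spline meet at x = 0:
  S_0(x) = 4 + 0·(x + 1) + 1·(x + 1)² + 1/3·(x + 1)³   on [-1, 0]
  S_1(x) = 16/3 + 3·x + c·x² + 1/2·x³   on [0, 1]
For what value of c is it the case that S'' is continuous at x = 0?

2

S_0''(x) = 2 + 2·(x + 1), so S_0''(0) = 4. On the right, S_1''(0) = 2c, so c = 2.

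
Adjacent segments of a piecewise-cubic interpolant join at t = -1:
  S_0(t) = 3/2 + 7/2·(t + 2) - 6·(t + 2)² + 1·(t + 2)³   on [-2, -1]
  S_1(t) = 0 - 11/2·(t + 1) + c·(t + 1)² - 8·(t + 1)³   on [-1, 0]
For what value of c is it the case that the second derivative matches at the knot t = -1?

-3

S_0''(t) = -12 + 6·(t + 2), so S_0''(-1) = -6. On the right, S_1''(-1) = 2c, so c = -3.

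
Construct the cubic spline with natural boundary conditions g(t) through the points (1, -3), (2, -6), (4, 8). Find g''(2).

10

Let M_i = g''(x_i). Step sizes h_i = 1, 2; slopes of the chords Δ_i = (y_(i+1) - y_i)/h_i = -3, 7.
  1·M_0 + 6·M_1 + 2·M_2 = 6(Δ_1 - Δ_0) = 60
Natural end conditions: M_0 = M_2 = 0.
Hence M_0 = 0, M_1 = 10, M_2 = 0.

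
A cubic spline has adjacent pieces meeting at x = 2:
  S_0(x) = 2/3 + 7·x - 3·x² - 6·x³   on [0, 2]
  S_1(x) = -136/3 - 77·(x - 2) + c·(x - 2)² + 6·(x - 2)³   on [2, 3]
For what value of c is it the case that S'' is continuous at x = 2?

S_0''(x) = -6 - 36·x, so S_0''(2) = -78. On the right, S_1''(2) = 2c, so c = -39.

-39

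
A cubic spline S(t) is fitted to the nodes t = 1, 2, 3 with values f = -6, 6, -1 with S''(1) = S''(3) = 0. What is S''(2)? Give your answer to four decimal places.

With σ_i denoting the second derivative at x_i, h_i = 1, 1, and Δ_i = (y_(i+1) − y_i)/h_i = 12, -7:
  1·σ_0 + 4·σ_1 + 1·σ_2 = 6(Δ_1 - Δ_0) = -114
Natural end conditions: σ_0 = σ_2 = 0.
Forward elimination and back-substitution give σ_0 = 0, σ_1 = -57/2, σ_2 = 0.

-28.5000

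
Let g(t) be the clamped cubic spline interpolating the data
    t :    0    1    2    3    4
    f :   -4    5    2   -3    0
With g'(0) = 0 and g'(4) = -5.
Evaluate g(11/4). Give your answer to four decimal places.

Put m_i = g'' at the i-th knot. Here h = (1, 1, 1, 1) and Δ = (9, -3, -5, 3), so the interior equations h_(i-1)·m_(i-1) + 2(h_(i-1)+h_i)·m_i + h_i·m_(i+1) = 6(Δ_i − Δ_(i-1)) read
  1·m_0 + 4·m_1 + 1·m_2 = 6(Δ_1 - Δ_0) = -72
  1·m_1 + 4·m_2 + 1·m_3 = 6(Δ_2 - Δ_1) = -12
  1·m_2 + 4·m_3 + 1·m_4 = 6(Δ_3 - Δ_2) = 48
Clamped end conditions give two more equations: 2h_0·m_0 + h_0·m_1 = 6(Δ_0 - g'(0)) = 54 and h_3·m_3 + 2h_3·m_4 = 6(g'(4) - Δ_3) = -48.
Solving the tridiagonal system: m_0 = 1147/28, m_1 = -391/14, m_2 = -5/4, m_3 = 293/14, m_4 = -965/28.
On [2, 3], g(t) = 2 - 113/14·(t - 2) - 5/8·(t - 2)² + 207/56·(t - 2)³.
With (t - 2) = 3/4: g(11/4) = -1457/512.

-2.8457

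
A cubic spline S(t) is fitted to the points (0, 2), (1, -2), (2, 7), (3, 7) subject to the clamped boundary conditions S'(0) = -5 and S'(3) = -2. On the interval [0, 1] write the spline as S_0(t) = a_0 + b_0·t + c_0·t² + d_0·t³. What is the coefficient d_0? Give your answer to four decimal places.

6.4000

Put M_i = S'' at the i-th knot. Here h = (1, 1, 1) and Δ = (-4, 9, 0), so the interior equations h_(i-1)·M_(i-1) + 2(h_(i-1)+h_i)·M_i + h_i·M_(i+1) = 6(Δ_i − Δ_(i-1)) read
  1·M_0 + 4·M_1 + 1·M_2 = 6(Δ_1 - Δ_0) = 78
  1·M_1 + 4·M_2 + 1·M_3 = 6(Δ_2 - Δ_1) = -54
Clamped end conditions give two more equations: 2h_0·M_0 + h_0·M_1 = 6(Δ_0 - S'(0)) = 6 and h_2·M_2 + 2h_2·M_3 = 6(S'(3) - Δ_2) = -12.
Forward elimination and back-substitution give M_0 = -54/5, M_1 = 138/5, M_2 = -108/5, M_3 = 24/5.
On [0, 1], with S_0(t) = a_0 + b_0·t + c_0·t² + d_0·t³: c_0 = M_0/2 = -27/5, d_0 = (M_1 - M_0)/(6h_0) = 32/5, b_0 = Δ_0 - h_0(2M_0 + M_1)/6 = -5.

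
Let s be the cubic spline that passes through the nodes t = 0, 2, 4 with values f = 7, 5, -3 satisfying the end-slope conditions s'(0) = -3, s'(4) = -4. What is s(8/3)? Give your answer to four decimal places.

Write M_i for s''(x_i). With h_i = 2, 2 and divided differences Δ_i = -1, -4, the continuity of s' gives the tridiagonal system
  2·M_0 + 8·M_1 + 2·M_2 = 6(Δ_1 - Δ_0) = -18
Clamped end conditions give two more equations: 2h_0·M_0 + h_0·M_1 = 6(Δ_0 - s'(0)) = 12 and h_1·M_1 + 2h_1·M_2 = 6(s'(4) - Δ_1) = 0.
Hence M_0 = 5, M_1 = -4, M_2 = 2.
On [2, 4], s(t) = 5 - 2·(t - 2) - 2·(t - 2)² + 1/2·(t - 2)³.
With (t - 2) = 2/3: s(8/3) = 79/27.

2.9259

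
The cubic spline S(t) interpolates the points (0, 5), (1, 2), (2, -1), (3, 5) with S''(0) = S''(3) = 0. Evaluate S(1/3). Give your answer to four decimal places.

Let M_i = S''(x_i). Step sizes h_i = 1, 1, 1; slopes of the chords Δ_i = (y_(i+1) - y_i)/h_i = -3, -3, 6.
  1·M_0 + 4·M_1 + 1·M_2 = 6(Δ_1 - Δ_0) = 0
  1·M_1 + 4·M_2 + 1·M_3 = 6(Δ_2 - Δ_1) = 54
Natural end conditions: M_0 = M_3 = 0.
Forward elimination and back-substitution give M_0 = 0, M_1 = -18/5, M_2 = 72/5, M_3 = 0.
On [0, 1], S(t) = 5 - 12/5·t + 0·t² - 3/5·t³.
With t = 1/3: S(1/3) = 188/45.

4.1778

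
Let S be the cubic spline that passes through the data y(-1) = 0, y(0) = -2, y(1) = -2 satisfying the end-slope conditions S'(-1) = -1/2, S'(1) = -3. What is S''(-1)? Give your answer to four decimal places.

-8.7500

Let σ_i = S''(x_i). Step sizes h_i = 1, 1; slopes of the chords Δ_i = (y_(i+1) - y_i)/h_i = -2, 0.
  1·σ_0 + 4·σ_1 + 1·σ_2 = 6(Δ_1 - Δ_0) = 12
Clamped end conditions give two more equations: 2h_0·σ_0 + h_0·σ_1 = 6(Δ_0 - S'(-1)) = -9 and h_1·σ_1 + 2h_1·σ_2 = 6(S'(1) - Δ_1) = -18.
Hence σ_0 = -35/4, σ_1 = 17/2, σ_2 = -53/4.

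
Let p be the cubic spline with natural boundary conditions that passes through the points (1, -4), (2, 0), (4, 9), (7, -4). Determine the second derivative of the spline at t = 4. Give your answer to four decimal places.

-5.7857

With m_i denoting the second derivative at x_i, h_i = 1, 2, 3, and Δ_i = (y_(i+1) − y_i)/h_i = 4, 9/2, -13/3:
  1·m_0 + 6·m_1 + 2·m_2 = 6(Δ_1 - Δ_0) = 3
  2·m_1 + 10·m_2 + 3·m_3 = 6(Δ_2 - Δ_1) = -53
Natural end conditions: m_0 = m_3 = 0.
Solving the tridiagonal system: m_0 = 0, m_1 = 17/7, m_2 = -81/14, m_3 = 0.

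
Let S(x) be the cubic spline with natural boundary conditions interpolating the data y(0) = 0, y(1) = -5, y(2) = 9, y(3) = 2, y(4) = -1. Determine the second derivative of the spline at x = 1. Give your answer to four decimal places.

Write M_i for S''(x_i). With h_i = 1, 1, 1, 1 and divided differences Δ_i = -5, 14, -7, -3, the continuity of S' gives the tridiagonal system
  1·M_0 + 4·M_1 + 1·M_2 = 6(Δ_1 - Δ_0) = 114
  1·M_1 + 4·M_2 + 1·M_3 = 6(Δ_2 - Δ_1) = -126
  1·M_2 + 4·M_3 + 1·M_4 = 6(Δ_3 - Δ_2) = 24
Natural end conditions: M_0 = M_4 = 0.
Solving the tridiagonal system: M_0 = 0, M_1 = 1119/28, M_2 = -321/7, M_3 = 489/28, M_4 = 0.

39.9643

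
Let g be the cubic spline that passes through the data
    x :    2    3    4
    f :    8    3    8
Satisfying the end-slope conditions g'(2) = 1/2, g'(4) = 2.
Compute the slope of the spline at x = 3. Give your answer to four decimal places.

Let m_i = g''(x_i). Step sizes h_i = 1, 1; slopes of the chords Δ_i = (y_(i+1) - y_i)/h_i = -5, 5.
  1·m_0 + 4·m_1 + 1·m_2 = 6(Δ_1 - Δ_0) = 60
Clamped end conditions give two more equations: 2h_0·m_0 + h_0·m_1 = 6(Δ_0 - g'(2)) = -33 and h_1·m_1 + 2h_1·m_2 = 6(g'(4) - Δ_1) = -18.
Hence m_0 = -123/4, m_1 = 57/2, m_2 = -93/4.
On [3, 4], g'(x) = b_1 + 2c_1·(x - 3) + 3d_1·(x - 3)² with b_1 = Δ_1 - h_1(2m_1 + m_2)/6 = -5/8, c_1 = m_1/2 = 57/4, d_1 = (m_2 - m_1)/(6h_1) = -69/8. So g'(3) = -5/8.

-0.6250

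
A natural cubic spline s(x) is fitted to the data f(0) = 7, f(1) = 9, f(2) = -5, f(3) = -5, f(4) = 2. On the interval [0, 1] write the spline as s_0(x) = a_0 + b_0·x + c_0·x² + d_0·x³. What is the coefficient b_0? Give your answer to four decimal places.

7.1607

Let M_i = s''(x_i). Step sizes h_i = 1, 1, 1, 1; slopes of the chords Δ_i = (y_(i+1) - y_i)/h_i = 2, -14, 0, 7.
  1·M_0 + 4·M_1 + 1·M_2 = 6(Δ_1 - Δ_0) = -96
  1·M_1 + 4·M_2 + 1·M_3 = 6(Δ_2 - Δ_1) = 84
  1·M_2 + 4·M_3 + 1·M_4 = 6(Δ_3 - Δ_2) = 42
Natural end conditions: M_0 = M_4 = 0.
Solving: M_0 = 0, M_1 = -867/28, M_2 = 195/7, M_3 = 99/28, M_4 = 0.
On [0, 1], with s_0(x) = a_0 + b_0·x + c_0·x² + d_0·x³: c_0 = M_0/2 = 0, d_0 = (M_1 - M_0)/(6h_0) = -289/56, b_0 = Δ_0 - h_0(2M_0 + M_1)/6 = 401/56.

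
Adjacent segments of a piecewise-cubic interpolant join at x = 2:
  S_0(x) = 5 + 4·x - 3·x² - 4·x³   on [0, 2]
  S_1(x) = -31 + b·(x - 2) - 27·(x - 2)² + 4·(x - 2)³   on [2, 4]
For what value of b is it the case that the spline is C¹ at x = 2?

-56

S_0'(x) = 4 - 6·x - 12·x², so S_0'(2) = -56. On the right, S_1'(2) = b, so b = -56.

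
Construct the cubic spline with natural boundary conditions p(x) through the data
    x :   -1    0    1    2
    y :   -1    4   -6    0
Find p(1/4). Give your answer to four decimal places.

Write σ_i for p''(x_i). With h_i = 1, 1, 1 and divided differences Δ_i = 5, -10, 6, the continuity of p' gives the tridiagonal system
  1·σ_0 + 4·σ_1 + 1·σ_2 = 6(Δ_1 - Δ_0) = -90
  1·σ_1 + 4·σ_2 + 1·σ_3 = 6(Δ_2 - Δ_1) = 96
Natural end conditions: σ_0 = σ_3 = 0.
Forward elimination and back-substitution give σ_0 = 0, σ_1 = -152/5, σ_2 = 158/5, σ_3 = 0.
On [0, 1], p(x) = 4 - 77/15·x - 76/5·x² + 31/3·x³.
With x = 1/4: p(1/4) = 617/320.

1.9281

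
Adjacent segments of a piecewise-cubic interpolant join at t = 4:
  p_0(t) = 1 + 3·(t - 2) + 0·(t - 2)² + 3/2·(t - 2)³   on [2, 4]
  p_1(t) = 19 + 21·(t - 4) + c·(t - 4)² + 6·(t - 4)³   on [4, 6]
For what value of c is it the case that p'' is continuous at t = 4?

9

p_0''(t) = 0 + 9·(t - 2), so p_0''(4) = 18. On the right, p_1''(4) = 2c, so c = 9.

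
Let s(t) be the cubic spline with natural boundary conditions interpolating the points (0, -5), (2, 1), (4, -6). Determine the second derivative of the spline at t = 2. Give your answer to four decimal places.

Write M_i for s''(x_i). With h_i = 2, 2 and divided differences Δ_i = 3, -7/2, the continuity of s' gives the tridiagonal system
  2·M_0 + 8·M_1 + 2·M_2 = 6(Δ_1 - Δ_0) = -39
Natural end conditions: M_0 = M_2 = 0.
Forward elimination and back-substitution give M_0 = 0, M_1 = -39/8, M_2 = 0.

-4.8750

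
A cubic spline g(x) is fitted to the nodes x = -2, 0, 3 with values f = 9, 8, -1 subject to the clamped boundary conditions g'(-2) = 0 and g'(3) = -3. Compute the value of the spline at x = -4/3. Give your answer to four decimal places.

8.9852

With m_i denoting the second derivative at x_i, h_i = 2, 3, and Δ_i = (y_(i+1) − y_i)/h_i = -1/2, -3:
  2·m_0 + 10·m_1 + 3·m_2 = 6(Δ_1 - Δ_0) = -15
Clamped end conditions give two more equations: 2h_0·m_0 + h_0·m_1 = 6(Δ_0 - g'(-2)) = -3 and h_1·m_1 + 2h_1·m_2 = 6(g'(3) - Δ_1) = 0.
Solving: m_0 = 3/20, m_1 = -9/5, m_2 = 9/10.
On [-2, 0], g(x) = 9 + 0·(x + 2) + 3/40·(x + 2)² - 13/80·(x + 2)³.
With (x + 2) = 2/3: g(-4/3) = 1213/135.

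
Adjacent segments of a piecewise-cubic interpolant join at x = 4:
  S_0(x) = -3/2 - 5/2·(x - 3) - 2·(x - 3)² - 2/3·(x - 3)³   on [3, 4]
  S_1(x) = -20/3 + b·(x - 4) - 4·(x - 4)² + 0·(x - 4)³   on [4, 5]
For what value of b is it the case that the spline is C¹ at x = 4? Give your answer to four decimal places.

S_0'(x) = -5/2 - 4·(x - 3) - 2·(x - 3)², so S_0'(4) = -17/2. On the right, S_1'(4) = b, so b = -17/2.

-8.5000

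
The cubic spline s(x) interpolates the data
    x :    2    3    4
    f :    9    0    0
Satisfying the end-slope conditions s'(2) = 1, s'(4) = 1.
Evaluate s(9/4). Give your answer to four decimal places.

With M_i denoting the second derivative at x_i, h_i = 1, 1, and Δ_i = (y_(i+1) − y_i)/h_i = -9, 0:
  1·M_0 + 4·M_1 + 1·M_2 = 6(Δ_1 - Δ_0) = 54
Clamped end conditions give two more equations: 2h_0·M_0 + h_0·M_1 = 6(Δ_0 - s'(2)) = -60 and h_1·M_1 + 2h_1·M_2 = 6(s'(4) - Δ_1) = 6.
Solving the tridiagonal system: M_0 = -87/2, M_1 = 27, M_2 = -21/2.
On [2, 3], s(x) = 9 + 1·(x - 2) - 87/4·(x - 2)² + 47/4·(x - 2)³.
With (x - 2) = 1/4: s(9/4) = 2067/256.

8.0742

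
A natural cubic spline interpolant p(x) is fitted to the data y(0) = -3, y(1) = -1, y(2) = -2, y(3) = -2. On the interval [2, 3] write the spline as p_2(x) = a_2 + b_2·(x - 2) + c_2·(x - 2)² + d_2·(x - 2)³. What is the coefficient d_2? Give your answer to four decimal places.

Let M_i = p''(x_i). Step sizes h_i = 1, 1, 1; slopes of the chords Δ_i = (y_(i+1) - y_i)/h_i = 2, -1, 0.
  1·M_0 + 4·M_1 + 1·M_2 = 6(Δ_1 - Δ_0) = -18
  1·M_1 + 4·M_2 + 1·M_3 = 6(Δ_2 - Δ_1) = 6
Natural end conditions: M_0 = M_3 = 0.
Hence M_0 = 0, M_1 = -26/5, M_2 = 14/5, M_3 = 0.
On [2, 3], with p_2(x) = a_2 + b_2·(x - 2) + c_2·(x - 2)² + d_2·(x - 2)³: c_2 = M_2/2 = 7/5, d_2 = (M_3 - M_2)/(6h_2) = -7/15, b_2 = Δ_2 - h_2(2M_2 + M_3)/6 = -14/15.

-0.4667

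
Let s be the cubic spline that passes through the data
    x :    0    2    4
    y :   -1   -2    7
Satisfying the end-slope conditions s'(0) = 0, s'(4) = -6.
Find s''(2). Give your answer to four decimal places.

Put σ_i = s'' at the i-th knot. Here h = (2, 2) and Δ = (-1/2, 9/2), so the interior equations h_(i-1)·σ_(i-1) + 2(h_(i-1)+h_i)·σ_i + h_i·σ_(i+1) = 6(Δ_i − Δ_(i-1)) read
  2·σ_0 + 8·σ_1 + 2·σ_2 = 6(Δ_1 - Δ_0) = 30
Clamped end conditions give two more equations: 2h_0·σ_0 + h_0·σ_1 = 6(Δ_0 - s'(0)) = -3 and h_1·σ_1 + 2h_1·σ_2 = 6(s'(4) - Δ_1) = -63.
Forward elimination and back-substitution give σ_0 = -6, σ_1 = 21/2, σ_2 = -21.

10.5000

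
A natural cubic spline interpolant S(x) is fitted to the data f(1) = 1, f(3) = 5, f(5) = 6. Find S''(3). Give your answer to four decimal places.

-1.1250

Let m_i = S''(x_i). Step sizes h_i = 2, 2; slopes of the chords Δ_i = (y_(i+1) - y_i)/h_i = 2, 1/2.
  2·m_0 + 8·m_1 + 2·m_2 = 6(Δ_1 - Δ_0) = -9
Natural end conditions: m_0 = m_2 = 0.
Solving: m_0 = 0, m_1 = -9/8, m_2 = 0.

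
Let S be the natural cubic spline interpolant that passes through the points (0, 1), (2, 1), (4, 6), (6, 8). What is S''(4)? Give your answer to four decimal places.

-1.7000

Let M_i = S''(x_i). Step sizes h_i = 2, 2, 2; slopes of the chords Δ_i = (y_(i+1) - y_i)/h_i = 0, 5/2, 1.
  2·M_0 + 8·M_1 + 2·M_2 = 6(Δ_1 - Δ_0) = 15
  2·M_1 + 8·M_2 + 2·M_3 = 6(Δ_2 - Δ_1) = -9
Natural end conditions: M_0 = M_3 = 0.
Solving: M_0 = 0, M_1 = 23/10, M_2 = -17/10, M_3 = 0.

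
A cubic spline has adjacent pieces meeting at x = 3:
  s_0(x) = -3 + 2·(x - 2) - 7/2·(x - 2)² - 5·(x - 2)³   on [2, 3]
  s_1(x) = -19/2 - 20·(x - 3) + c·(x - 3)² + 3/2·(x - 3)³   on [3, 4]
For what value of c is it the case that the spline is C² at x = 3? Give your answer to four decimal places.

s_0''(x) = -7 - 30·(x - 2), so s_0''(3) = -37. On the right, s_1''(3) = 2c, so c = -37/2.

-18.5000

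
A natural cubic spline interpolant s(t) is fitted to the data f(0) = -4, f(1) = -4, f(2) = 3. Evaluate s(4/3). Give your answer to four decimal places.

-2.3148

Let σ_i = s''(x_i). Step sizes h_i = 1, 1; slopes of the chords Δ_i = (y_(i+1) - y_i)/h_i = 0, 7.
  1·σ_0 + 4·σ_1 + 1·σ_2 = 6(Δ_1 - Δ_0) = 42
Natural end conditions: σ_0 = σ_2 = 0.
Solving: σ_0 = 0, σ_1 = 21/2, σ_2 = 0.
On [1, 2], s(t) = -4 + 7/2·(t - 1) + 21/4·(t - 1)² - 7/4·(t - 1)³.
With (t - 1) = 1/3: s(4/3) = -125/54.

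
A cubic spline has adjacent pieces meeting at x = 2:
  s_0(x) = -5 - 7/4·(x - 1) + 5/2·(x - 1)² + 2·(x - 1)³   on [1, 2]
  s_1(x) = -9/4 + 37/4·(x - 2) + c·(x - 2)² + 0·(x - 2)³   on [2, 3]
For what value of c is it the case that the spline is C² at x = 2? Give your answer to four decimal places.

s_0''(x) = 5 + 12·(x - 1), so s_0''(2) = 17. On the right, s_1''(2) = 2c, so c = 17/2.

8.5000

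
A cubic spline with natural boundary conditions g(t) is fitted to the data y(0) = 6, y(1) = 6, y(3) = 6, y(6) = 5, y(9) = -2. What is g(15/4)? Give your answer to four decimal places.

6.0545

Write M_i for g''(x_i). With h_i = 1, 2, 3, 3 and divided differences Δ_i = 0, 0, -1/3, -7/3, the continuity of g' gives the tridiagonal system
  1·M_0 + 6·M_1 + 2·M_2 = 6(Δ_1 - Δ_0) = 0
  2·M_1 + 10·M_2 + 3·M_3 = 6(Δ_2 - Δ_1) = -2
  3·M_2 + 12·M_3 + 3·M_4 = 6(Δ_3 - Δ_2) = -12
Natural end conditions: M_0 = M_4 = 0.
Hence M_0 = 0, M_1 = -4/103, M_2 = 12/103, M_3 = -106/103, M_4 = 0.
On [3, 6], g(t) = 6 + 20/309·(t - 3) + 6/103·(t - 3)² - 59/927·(t - 3)³.
With (t - 3) = 3/4: g(15/4) = 39911/6592.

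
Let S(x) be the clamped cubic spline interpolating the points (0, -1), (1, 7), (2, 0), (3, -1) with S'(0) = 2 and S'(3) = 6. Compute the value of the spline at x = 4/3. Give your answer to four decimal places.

Write σ_i for S''(x_i). With h_i = 1, 1, 1 and divided differences Δ_i = 8, -7, -1, the continuity of S' gives the tridiagonal system
  1·σ_0 + 4·σ_1 + 1·σ_2 = 6(Δ_1 - Δ_0) = -90
  1·σ_1 + 4·σ_2 + 1·σ_3 = 6(Δ_2 - Δ_1) = 36
Clamped end conditions give two more equations: 2h_0·σ_0 + h_0·σ_1 = 6(Δ_0 - S'(0)) = 36 and h_2·σ_2 + 2h_2·σ_3 = 6(S'(3) - Δ_2) = 42.
Forward elimination and back-substitution give σ_0 = 532/15, σ_1 = -524/15, σ_2 = 214/15, σ_3 = 208/15.
On [1, 2], S(x) = 7 + 34/15·(x - 1) - 262/15·(x - 1)² + 41/5·(x - 1)³.
With (x - 1) = 1/3: S(4/3) = 826/135.

6.1185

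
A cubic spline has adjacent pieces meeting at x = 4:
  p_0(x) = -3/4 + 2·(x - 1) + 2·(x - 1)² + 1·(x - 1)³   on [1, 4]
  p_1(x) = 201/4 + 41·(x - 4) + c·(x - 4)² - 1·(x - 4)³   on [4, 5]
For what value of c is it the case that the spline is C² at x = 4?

p_0''(x) = 4 + 6·(x - 1), so p_0''(4) = 22. On the right, p_1''(4) = 2c, so c = 11.

11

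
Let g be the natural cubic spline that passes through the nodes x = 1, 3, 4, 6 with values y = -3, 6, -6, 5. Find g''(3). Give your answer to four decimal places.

-19.9714

Put σ_i = g'' at the i-th knot. Here h = (2, 1, 2) and Δ = (9/2, -12, 11/2), so the interior equations h_(i-1)·σ_(i-1) + 2(h_(i-1)+h_i)·σ_i + h_i·σ_(i+1) = 6(Δ_i − Δ_(i-1)) read
  2·σ_0 + 6·σ_1 + 1·σ_2 = 6(Δ_1 - Δ_0) = -99
  1·σ_1 + 6·σ_2 + 2·σ_3 = 6(Δ_2 - Δ_1) = 105
Natural end conditions: σ_0 = σ_3 = 0.
Solving: σ_0 = 0, σ_1 = -699/35, σ_2 = 729/35, σ_3 = 0.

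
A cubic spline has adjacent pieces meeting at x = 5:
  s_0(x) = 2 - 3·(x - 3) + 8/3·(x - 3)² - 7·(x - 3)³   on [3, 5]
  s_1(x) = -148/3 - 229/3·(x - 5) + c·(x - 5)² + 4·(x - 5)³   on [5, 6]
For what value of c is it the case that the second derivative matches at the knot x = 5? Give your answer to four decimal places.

-39.3333

s_0''(x) = 16/3 - 42·(x - 3), so s_0''(5) = -236/3. On the right, s_1''(5) = 2c, so c = -118/3.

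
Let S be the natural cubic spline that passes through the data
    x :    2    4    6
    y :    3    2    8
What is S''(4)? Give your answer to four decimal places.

2.6250

Put M_i = S'' at the i-th knot. Here h = (2, 2) and Δ = (-1/2, 3), so the interior equations h_(i-1)·M_(i-1) + 2(h_(i-1)+h_i)·M_i + h_i·M_(i+1) = 6(Δ_i − Δ_(i-1)) read
  2·M_0 + 8·M_1 + 2·M_2 = 6(Δ_1 - Δ_0) = 21
Natural end conditions: M_0 = M_2 = 0.
Solving the tridiagonal system: M_0 = 0, M_1 = 21/8, M_2 = 0.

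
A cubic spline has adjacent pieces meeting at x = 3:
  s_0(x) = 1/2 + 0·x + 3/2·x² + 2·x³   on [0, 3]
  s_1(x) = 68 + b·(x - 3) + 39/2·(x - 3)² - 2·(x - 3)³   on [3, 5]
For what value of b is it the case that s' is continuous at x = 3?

s_0'(x) = 0 + 3·x + 6·x², so s_0'(3) = 63. On the right, s_1'(3) = b, so b = 63.

63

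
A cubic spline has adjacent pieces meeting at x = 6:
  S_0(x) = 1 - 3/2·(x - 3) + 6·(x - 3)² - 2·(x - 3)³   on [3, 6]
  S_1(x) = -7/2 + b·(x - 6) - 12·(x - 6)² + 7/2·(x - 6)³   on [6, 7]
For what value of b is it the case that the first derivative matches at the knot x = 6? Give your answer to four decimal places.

S_0'(x) = -3/2 + 12·(x - 3) - 6·(x - 3)², so S_0'(6) = -39/2. On the right, S_1'(6) = b, so b = -39/2.

-19.5000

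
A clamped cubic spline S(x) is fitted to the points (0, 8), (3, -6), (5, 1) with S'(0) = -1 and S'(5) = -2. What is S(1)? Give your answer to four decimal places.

3.6704

With M_i denoting the second derivative at x_i, h_i = 3, 2, and Δ_i = (y_(i+1) − y_i)/h_i = -14/3, 7/2:
  3·M_0 + 10·M_1 + 2·M_2 = 6(Δ_1 - Δ_0) = 49
Clamped end conditions give two more equations: 2h_0·M_0 + h_0·M_1 = 6(Δ_0 - S'(0)) = -22 and h_1·M_1 + 2h_1·M_2 = 6(S'(5) - Δ_1) = -33.
Hence M_0 = -263/30, M_1 = 51/5, M_2 = -267/20.
On [0, 3], S(x) = 8 - 1·x - 263/60·x² + 569/540·x³.
With x = 1: S(1) = 991/270.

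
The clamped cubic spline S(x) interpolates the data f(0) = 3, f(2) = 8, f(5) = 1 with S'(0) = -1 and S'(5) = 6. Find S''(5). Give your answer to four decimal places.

Write m_i for S''(x_i). With h_i = 2, 3 and divided differences Δ_i = 5/2, -7/3, the continuity of S' gives the tridiagonal system
  2·m_0 + 10·m_1 + 3·m_2 = 6(Δ_1 - Δ_0) = -29
Clamped end conditions give two more equations: 2h_0·m_0 + h_0·m_1 = 6(Δ_0 - S'(0)) = 21 and h_1·m_1 + 2h_1·m_2 = 6(S'(5) - Δ_1) = 50.
Solving the tridiagonal system: m_0 = 191/20, m_1 = -43/5, m_2 = 379/30.

12.6333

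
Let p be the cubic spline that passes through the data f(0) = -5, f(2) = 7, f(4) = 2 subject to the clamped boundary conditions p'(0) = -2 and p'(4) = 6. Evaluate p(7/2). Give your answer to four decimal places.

Let m_i = p''(x_i). Step sizes h_i = 2, 2; slopes of the chords Δ_i = (y_(i+1) - y_i)/h_i = 6, -5/2.
  2·m_0 + 8·m_1 + 2·m_2 = 6(Δ_1 - Δ_0) = -51
Clamped end conditions give two more equations: 2h_0·m_0 + h_0·m_1 = 6(Δ_0 - p'(0)) = 48 and h_1·m_1 + 2h_1·m_2 = 6(p'(4) - Δ_1) = 51.
Hence m_0 = 163/8, m_1 = -67/4, m_2 = 169/8.
On [2, 4], p(x) = 7 + 13/8·(x - 2) - 67/8·(x - 2)² + 101/32·(x - 2)³.
With (x - 2) = 3/2: p(7/2) = 319/256.

1.2461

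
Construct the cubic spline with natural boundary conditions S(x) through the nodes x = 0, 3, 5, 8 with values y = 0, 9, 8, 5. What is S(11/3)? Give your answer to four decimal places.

9.1667

With M_i denoting the second derivative at x_i, h_i = 3, 2, 3, and Δ_i = (y_(i+1) − y_i)/h_i = 3, -1/2, -1:
  3·M_0 + 10·M_1 + 2·M_2 = 6(Δ_1 - Δ_0) = -21
  2·M_1 + 10·M_2 + 3·M_3 = 6(Δ_2 - Δ_1) = -3
Natural end conditions: M_0 = M_3 = 0.
Forward elimination and back-substitution give M_0 = 0, M_1 = -17/8, M_2 = 1/8, M_3 = 0.
On [3, 5], S(x) = 9 + 7/8·(x - 3) - 17/16·(x - 3)² + 3/16·(x - 3)³.
With (x - 3) = 2/3: S(11/3) = 55/6.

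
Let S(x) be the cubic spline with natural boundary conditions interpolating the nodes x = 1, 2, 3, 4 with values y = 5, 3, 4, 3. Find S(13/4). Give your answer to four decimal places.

Write M_i for S''(x_i). With h_i = 1, 1, 1 and divided differences Δ_i = -2, 1, -1, the continuity of S' gives the tridiagonal system
  1·M_0 + 4·M_1 + 1·M_2 = 6(Δ_1 - Δ_0) = 18
  1·M_1 + 4·M_2 + 1·M_3 = 6(Δ_2 - Δ_1) = -12
Natural end conditions: M_0 = M_3 = 0.
Solving: M_0 = 0, M_1 = 28/5, M_2 = -22/5, M_3 = 0.
On [3, 4], S(x) = 4 + 7/15·(x - 3) - 11/5·(x - 3)² + 11/15·(x - 3)³.
With (x - 3) = 1/4: S(13/4) = 1277/320.

3.9906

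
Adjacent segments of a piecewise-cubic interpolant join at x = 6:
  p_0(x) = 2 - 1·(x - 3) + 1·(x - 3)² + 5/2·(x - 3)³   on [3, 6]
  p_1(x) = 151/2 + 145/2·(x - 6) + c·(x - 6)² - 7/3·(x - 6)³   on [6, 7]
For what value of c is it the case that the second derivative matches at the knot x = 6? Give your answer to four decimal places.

23.5000

p_0''(x) = 2 + 15·(x - 3), so p_0''(6) = 47. On the right, p_1''(6) = 2c, so c = 47/2.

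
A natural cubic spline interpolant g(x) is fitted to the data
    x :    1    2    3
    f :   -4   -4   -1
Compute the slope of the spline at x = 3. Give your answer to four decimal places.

3.7500

Let σ_i = g''(x_i). Step sizes h_i = 1, 1; slopes of the chords Δ_i = (y_(i+1) - y_i)/h_i = 0, 3.
  1·σ_0 + 4·σ_1 + 1·σ_2 = 6(Δ_1 - Δ_0) = 18
Natural end conditions: σ_0 = σ_2 = 0.
Forward elimination and back-substitution give σ_0 = 0, σ_1 = 9/2, σ_2 = 0.
On [2, 3], g'(x) = b_1 + 2c_1·(x - 2) + 3d_1·(x - 2)² with b_1 = Δ_1 - h_1(2σ_1 + σ_2)/6 = 3/2, c_1 = σ_1/2 = 9/4, d_1 = (σ_2 - σ_1)/(6h_1) = -3/4. So g'(3) = 15/4.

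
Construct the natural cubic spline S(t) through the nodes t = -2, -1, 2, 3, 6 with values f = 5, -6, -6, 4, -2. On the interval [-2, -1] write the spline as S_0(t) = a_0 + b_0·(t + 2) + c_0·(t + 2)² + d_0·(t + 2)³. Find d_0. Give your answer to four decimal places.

0.9653

With M_i denoting the second derivative at x_i, h_i = 1, 3, 1, 3, and Δ_i = (y_(i+1) − y_i)/h_i = -11, 0, 10, -2:
  1·M_0 + 8·M_1 + 3·M_2 = 6(Δ_1 - Δ_0) = 66
  3·M_1 + 8·M_2 + 1·M_3 = 6(Δ_2 - Δ_1) = 60
  1·M_2 + 8·M_3 + 3·M_4 = 6(Δ_3 - Δ_2) = -72
Natural end conditions: M_0 = M_4 = 0.
Solving: M_0 = 0, M_1 = 139/24, M_2 = 59/9, M_3 = -707/72, M_4 = 0.
On [-2, -1], with S_0(t) = a_0 + b_0·(t + 2) + c_0·(t + 2)² + d_0·(t + 2)³: c_0 = M_0/2 = 0, d_0 = (M_1 - M_0)/(6h_0) = 139/144, b_0 = Δ_0 - h_0(2M_0 + M_1)/6 = -1723/144.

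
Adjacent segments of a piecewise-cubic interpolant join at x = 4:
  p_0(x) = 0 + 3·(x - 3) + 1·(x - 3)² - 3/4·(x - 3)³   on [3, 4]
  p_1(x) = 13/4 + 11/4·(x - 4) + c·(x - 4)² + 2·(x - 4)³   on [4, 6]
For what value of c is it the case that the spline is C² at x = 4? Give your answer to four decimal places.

p_0''(x) = 2 - 9/2·(x - 3), so p_0''(4) = -5/2. On the right, p_1''(4) = 2c, so c = -5/4.

-1.2500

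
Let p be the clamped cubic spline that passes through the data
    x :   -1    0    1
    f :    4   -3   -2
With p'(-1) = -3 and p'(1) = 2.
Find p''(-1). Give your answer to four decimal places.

Put M_i = p'' at the i-th knot. Here h = (1, 1) and Δ = (-7, 1), so the interior equations h_(i-1)·M_(i-1) + 2(h_(i-1)+h_i)·M_i + h_i·M_(i+1) = 6(Δ_i − Δ_(i-1)) read
  1·M_0 + 4·M_1 + 1·M_2 = 6(Δ_1 - Δ_0) = 48
Clamped end conditions give two more equations: 2h_0·M_0 + h_0·M_1 = 6(Δ_0 - p'(-1)) = -24 and h_1·M_1 + 2h_1·M_2 = 6(p'(1) - Δ_1) = 6.
Hence M_0 = -43/2, M_1 = 19, M_2 = -13/2.

-21.5000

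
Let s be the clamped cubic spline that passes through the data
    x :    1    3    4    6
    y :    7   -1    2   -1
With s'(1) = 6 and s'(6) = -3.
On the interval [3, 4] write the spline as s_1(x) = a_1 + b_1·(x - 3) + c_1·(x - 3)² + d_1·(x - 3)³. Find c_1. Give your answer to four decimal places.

Let M_i = s''(x_i). Step sizes h_i = 2, 1, 2; slopes of the chords Δ_i = (y_(i+1) - y_i)/h_i = -4, 3, -3/2.
  2·M_0 + 6·M_1 + 1·M_2 = 6(Δ_1 - Δ_0) = 42
  1·M_1 + 6·M_2 + 2·M_3 = 6(Δ_2 - Δ_1) = -27
Clamped end conditions give two more equations: 2h_0·M_0 + h_0·M_1 = 6(Δ_0 - s'(1)) = -60 and h_2·M_2 + 2h_2·M_3 = 6(s'(6) - Δ_2) = -9.
Hence M_0 = -735/32, M_1 = 255/16, M_2 = -123/16, M_3 = 51/32.
On [3, 4], with s_1(x) = a_1 + b_1·(x - 3) + c_1·(x - 3)² + d_1·(x - 3)³: c_1 = M_1/2 = 255/32, d_1 = (M_2 - M_1)/(6h_1) = -63/16, b_1 = Δ_1 - h_1(2M_1 + M_2)/6 = -33/32.

7.9688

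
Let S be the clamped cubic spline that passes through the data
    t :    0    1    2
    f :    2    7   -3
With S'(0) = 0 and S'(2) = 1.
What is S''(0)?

38

Write σ_i for S''(x_i). With h_i = 1, 1 and divided differences Δ_i = 5, -10, the continuity of S' gives the tridiagonal system
  1·σ_0 + 4·σ_1 + 1·σ_2 = 6(Δ_1 - Δ_0) = -90
Clamped end conditions give two more equations: 2h_0·σ_0 + h_0·σ_1 = 6(Δ_0 - S'(0)) = 30 and h_1·σ_1 + 2h_1·σ_2 = 6(S'(2) - Δ_1) = 66.
Solving: σ_0 = 38, σ_1 = -46, σ_2 = 56.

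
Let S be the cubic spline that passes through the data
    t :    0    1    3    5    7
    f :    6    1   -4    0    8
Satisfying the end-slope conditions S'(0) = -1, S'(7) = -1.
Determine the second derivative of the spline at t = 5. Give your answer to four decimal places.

3.4535

Put m_i = S'' at the i-th knot. Here h = (1, 2, 2, 2) and Δ = (-5, -5/2, 2, 4), so the interior equations h_(i-1)·m_(i-1) + 2(h_(i-1)+h_i)·m_i + h_i·m_(i+1) = 6(Δ_i − Δ_(i-1)) read
  1·m_0 + 6·m_1 + 2·m_2 = 6(Δ_1 - Δ_0) = 15
  2·m_1 + 8·m_2 + 2·m_3 = 6(Δ_2 - Δ_1) = 27
  2·m_2 + 8·m_3 + 2·m_4 = 6(Δ_3 - Δ_2) = 12
Clamped end conditions give two more equations: 2h_0·m_0 + h_0·m_1 = 6(Δ_0 - S'(0)) = -24 and h_3·m_3 + 2h_3·m_4 = 6(S'(7) - Δ_3) = -30.
Solving: m_0 = -1221/86, m_1 = 189/43, m_2 = 243/172, m_3 = 297/86, m_4 = -1587/172.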